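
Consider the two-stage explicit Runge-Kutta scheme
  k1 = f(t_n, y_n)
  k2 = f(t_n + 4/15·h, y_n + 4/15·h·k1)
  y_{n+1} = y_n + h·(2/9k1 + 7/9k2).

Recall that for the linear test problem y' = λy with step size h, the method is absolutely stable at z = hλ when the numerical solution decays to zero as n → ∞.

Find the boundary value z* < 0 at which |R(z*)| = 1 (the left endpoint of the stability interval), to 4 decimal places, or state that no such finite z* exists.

z* = -4.8214.

With y'=λy (z=hλ):
  k1=λy_n ⇒ h·k1=z·y_n;  k2=λ(1+4/15z)y_n ⇒ h·k2=z(1+4/15z)y_n
  y_{n+1}/y_n = 1 + 2/9z + 7/9z(1+4/15z) = 1 + z + 28/135z²
  so R(z) = 1 + z + 28/135z².

Boundary: |R(x)|=1, x<0.
x=-1.52: |R|=0.0408
R=1: x+28/135x²=0 ⇒ x=−135/28=-4.8214; min R=1−1/(4·28/135)=-0.2054>−1
Confirm numerically:
  x=-3.776: |R|=0.18125 <1
  x=-2.419: |R|=0.20534 <1
  x=-2.345: |R|=0.20446 <1
  x=-5.257: |R|=1.47492 >1
  x=-5.022: |R|=1.20892 >1
  x=-4.882: |R|=1.06133 >1
Stable set (-4.8214, 0).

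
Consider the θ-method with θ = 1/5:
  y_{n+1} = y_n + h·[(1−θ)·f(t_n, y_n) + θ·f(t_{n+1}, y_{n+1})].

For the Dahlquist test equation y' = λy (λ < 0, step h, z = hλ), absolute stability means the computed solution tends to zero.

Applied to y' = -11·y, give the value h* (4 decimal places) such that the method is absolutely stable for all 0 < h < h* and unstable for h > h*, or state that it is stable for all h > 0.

(-3.3333,0); λ=-11 ⇒ h* = (10/3)/11 = 0.3030.

On y'=λy, z=hλ:
  y_{n+1} = y_n + z·[4/5·y_n + 1/5·y_{n+1}] ⇒ (1 − 1/5z)y_{n+1} = (1 + 4/5z)y_n
  ⇒ R(z) = (1 + 4/5z)/(1 − 1/5z).

Solve |R(x)|<1 on ℝ⁻.
x=-0.39: |R|=0.6382
R=−1: 1+4/5x = −1+1/5x ⇒ -3/5x=2 ⇒ x=2/(-3/5)=-3.3333
Confirm numerically:
  x=-3.072: |R|=0.90287 <1
  x=-1.869: |R|=0.36046 <1
  x=-1.502: |R|=0.15503 <1
  x=-3.760: |R|=1.14612 >1
  x=-3.601: |R|=1.09336 >1
  x=-3.433: |R|=1.03546 >1
Stable set (-3.3333, 0).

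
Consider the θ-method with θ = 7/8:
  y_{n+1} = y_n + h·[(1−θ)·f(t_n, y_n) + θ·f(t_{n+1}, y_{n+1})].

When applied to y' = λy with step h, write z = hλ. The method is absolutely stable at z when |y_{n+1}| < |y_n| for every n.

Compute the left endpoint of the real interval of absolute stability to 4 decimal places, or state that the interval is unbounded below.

unbounded; (−∞, 0).

On y'=λy, z=hλ:
  y_{n+1} = y_n + z·[1/8·y_n + 7/8·y_{n+1}] ⇒ (1 − 7/8z)y_{n+1} = (1 + 1/8z)y_n
  R(z) = (1 + 1/8z)/(1 − 7/8z).

Need |R(x)|<1, x<0.
x=-1.35: |R|=0.3811
x=-2: |R|=0.2727
x=-10: |R|=0.0256
x=-100: |R|=0.1299
θ=7/8≥1/2 ⇒ |1+1/8x|<|1−7/8x| ∀x<0 ⇒ stable on all of ℝ⁻.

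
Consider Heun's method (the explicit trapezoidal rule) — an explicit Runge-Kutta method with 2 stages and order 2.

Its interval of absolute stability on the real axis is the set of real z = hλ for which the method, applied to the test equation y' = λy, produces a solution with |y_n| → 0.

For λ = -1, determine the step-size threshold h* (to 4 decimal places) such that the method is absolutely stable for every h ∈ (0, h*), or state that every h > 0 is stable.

(-2.0000,0); λ=-1 ⇒ h* = 2.0000.

On y'=λy, z=hλ:
  order 2, 2-stage ⇒ R(z)=1+z+z^2/2
  (e.g. R(-1.63)=0.69845, |R|=0.69845)

Find x<0 with |R(x)|<1.
x=-1.63: |R|=0.6985
|R(-1.73)|=0.7664 |R(-0.95)|=0.5012 |R(-0.55)|=0.6013
Bisect:
  x_lo=-2.7089 |R|=1.9603  x_hi=-0.0554 |R|=0.9462
  mid=-1.38216 |R|=0.57302 →hi
  mid=-2.04556 |R|=1.04659 →lo
  mid=-1.71386 |R|=0.75480 →hi
  mid=-1.87971 |R|=0.88694 →hi
  mid=-1.96263 |R|=0.96333 →hi
  mid=-2.00409 |R|=1.00410 →lo
  mid=-1.98336 |R|=0.98350 →hi
  mid=-1.99373 |R|=0.99375 →hi
  ...
  [-2.00005,-1.99988] ⇒ x*=-2.0000
So |R|<1 on (-2.0000, 0).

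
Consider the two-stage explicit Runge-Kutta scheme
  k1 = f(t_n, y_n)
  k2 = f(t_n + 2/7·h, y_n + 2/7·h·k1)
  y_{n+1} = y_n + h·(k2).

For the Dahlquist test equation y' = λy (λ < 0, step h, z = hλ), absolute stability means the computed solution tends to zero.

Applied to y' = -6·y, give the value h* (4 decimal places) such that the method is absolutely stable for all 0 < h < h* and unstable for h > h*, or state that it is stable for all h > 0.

On y'=λy, z=hλ:
  k1=λy_n ⇒ h·k1=z·y_n;  k2=λ(1+2/7z)y_n ⇒ h·k2=z(1+2/7z)y_n
  y_{n+1}/y_n = 1 + z(1+2/7z) = 1 + z + 2/7z²
  Hence R(z) = 1 + z + 2/7z².

Solve |R(x)|<1 on ℝ⁻.
x=-0.77: |R|=0.3994
R=1: x+2/7x²=0 ⇒ x=−7/2=-3.5000; min R=1−1/(4·2/7)=0.1250>−1
Confirm numerically:
  x=-3.082: |R|=0.63192 <1
  x=-2.948: |R|=0.53506 <1
  x=-2.163: |R|=0.17373 <1
  x=-4.016: |R|=1.59207 >1
  x=-3.915: |R|=1.46421 >1
  x=-3.764: |R|=1.28391 >1
Interval (-3.5000, 0).

(-3.5000,0); λ=-6 ⇒ h* = (7/2)/6 = 0.5833.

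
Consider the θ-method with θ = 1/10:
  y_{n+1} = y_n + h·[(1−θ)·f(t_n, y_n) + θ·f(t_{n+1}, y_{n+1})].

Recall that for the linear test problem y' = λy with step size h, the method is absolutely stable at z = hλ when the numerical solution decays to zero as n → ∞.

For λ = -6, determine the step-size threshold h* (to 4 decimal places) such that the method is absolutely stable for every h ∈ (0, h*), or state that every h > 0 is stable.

Test eqn y'=λy, z=hλ:
  y_{n+1} = y_n + z·[9/10·y_n + 1/10·y_{n+1}] ⇒ (1 − 1/10z)y_{n+1} = (1 + 9/10z)y_n
  Hence R(z) = (1 + 9/10z)/(1 − 1/10z).

Find x<0 with |R(x)|<1.
x=-1.17: |R|=0.0474
R=−1: 1+9/10x = −1+1/10x ⇒ -4/5x=2 ⇒ x=2/(-4/5)=-2.5000
Confirm numerically:
  x=-1.696: |R|=0.45007 <1
  x=-1.407: |R|=0.23345 <1
  x=-1.205: |R|=0.07541 <1
  x=-3.039: |R|=1.33070 >1
  x=-2.636: |R|=1.08610 >1
So |R|<1 on (-2.5000, 0).

(-2.5000,0); λ=-6 ⇒ h* = (5/2)/6 = 0.4167.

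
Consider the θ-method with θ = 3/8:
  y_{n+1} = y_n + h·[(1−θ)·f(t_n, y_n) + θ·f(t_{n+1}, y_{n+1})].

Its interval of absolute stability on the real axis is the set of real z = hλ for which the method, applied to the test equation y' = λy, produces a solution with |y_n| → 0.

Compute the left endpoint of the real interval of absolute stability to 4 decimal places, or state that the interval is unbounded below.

Set f=λy, z=hλ:
  y_{n+1} = y_n + z·[5/8·y_n + 3/8·y_{n+1}] ⇒ (1 − 3/8z)y_{n+1} = (1 + 5/8z)y_n
  so R(z) = (1 + 5/8z)/(1 − 3/8z).

Solve |R(x)|<1 on ℝ⁻.
x=-0.55: |R|=0.5440
R=−1: 1+5/8x = −1+3/8x ⇒ -1/4x=2 ⇒ x=2/(-1/4)=-8.0000
Confirm numerically:
  x=-6.377: |R|=0.88036 <1
  x=-5.930: |R|=0.83947 <1
  x=-5.407: |R|=0.78589 <1
  x=-5.295: |R|=0.77350 <1
  x=-8.378: |R|=1.02282 >1
  x=-8.106: |R|=1.00656 >1
Interval (-8.0000, 0).

z* = -8.0000.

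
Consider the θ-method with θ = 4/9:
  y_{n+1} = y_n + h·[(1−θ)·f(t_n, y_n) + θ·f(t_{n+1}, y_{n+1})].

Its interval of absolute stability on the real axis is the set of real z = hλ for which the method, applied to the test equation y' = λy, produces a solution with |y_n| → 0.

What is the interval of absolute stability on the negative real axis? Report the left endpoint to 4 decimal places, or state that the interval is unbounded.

z∈(-18.0000,0).

Set f=λy, z=hλ:
  y_{n+1} = y_n + z·[5/9·y_n + 4/9·y_{n+1}] ⇒ (1 − 4/9z)y_{n+1} = (1 + 5/9z)y_n
  ⇒ R(z) = (1 + 5/9z)/(1 − 4/9z).

Solve |R(x)|<1 on ℝ⁻.
x=-0.89: |R|=0.3623
R=−1: 1+5/9x = −1+4/9x ⇒ -1/9x=2 ⇒ x=2/(-1/9)=-18.0000
Confirm numerically:
  x=-17.686: |R|=0.99606 <1
  x=-14.997: |R|=0.95647 <1
  x=-11.507: |R|=0.88201 <1
  x=-10.915: |R|=0.86546 <1
  x=-18.422: |R|=1.00510 >1
  x=-18.389: |R|=1.00471 >1
  x=-18.112: |R|=1.00138 >1
Stable set (-18.0000, 0).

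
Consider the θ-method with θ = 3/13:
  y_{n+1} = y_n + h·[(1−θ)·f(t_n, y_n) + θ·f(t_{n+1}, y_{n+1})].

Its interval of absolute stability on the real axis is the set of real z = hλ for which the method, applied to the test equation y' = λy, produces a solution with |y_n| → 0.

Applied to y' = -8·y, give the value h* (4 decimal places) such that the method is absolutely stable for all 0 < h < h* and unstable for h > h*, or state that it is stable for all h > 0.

With y'=λy (z=hλ):
  y_{n+1} = y_n + z·[10/13·y_n + 3/13·y_{n+1}] ⇒ (1 − 3/13z)y_{n+1} = (1 + 10/13z)y_n
  R(z) = (1 + 10/13z)/(1 − 3/13z).

Solve |R(x)|<1 on ℝ⁻.
x=-0.81: |R|=0.3176
R=−1: 1+10/13x = −1+3/13x ⇒ -7/13x=2 ⇒ x=2/(-7/13)=-3.7143
Confirm numerically:
  x=-3.439: |R|=0.91736 <1
  x=-3.241: |R|=0.85420 <1
  x=-2.312: |R|=0.50762 <1
  x=-2.218: |R|=0.46708 <1
  x=-3.824: |R|=1.03138 >1
  x=-3.761: |R|=1.01347 >1
Stable set (-3.7143, 0).

(-3.7143,0); λ=-8 ⇒ h* = (26/7)/8 = 0.4643.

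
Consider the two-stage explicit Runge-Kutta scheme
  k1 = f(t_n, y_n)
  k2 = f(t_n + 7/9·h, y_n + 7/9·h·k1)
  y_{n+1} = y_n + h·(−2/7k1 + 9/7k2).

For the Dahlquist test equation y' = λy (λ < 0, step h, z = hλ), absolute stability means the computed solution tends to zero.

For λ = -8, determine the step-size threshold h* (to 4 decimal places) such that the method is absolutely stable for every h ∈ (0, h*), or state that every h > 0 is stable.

Test eqn y'=λy, z=hλ:
  k1=λy_n ⇒ h·k1=z·y_n;  k2=λ(1+7/9z)y_n ⇒ h·k2=z(1+7/9z)y_n
  y_{n+1}/y_n = 1 − 2/7z + 9/7z(1+7/9z) = 1 + z + z²
  so R(z) = 1 + z + z².

Need |R(x)|<1, x<0.
x=-1.5: |R|=1.7500
R=1: x+1x²=0 ⇒ x=−1=-1.0000; min R=1−1/(4·1)=0.7500>−1
Confirm numerically:
  x=-0.940: |R|=0.94360 <1
  x=-0.903: |R|=0.91241 <1
  x=-0.436: |R|=0.75410 <1
  x=-1.215: |R|=1.26123 >1
  x=-1.077: |R|=1.08293 >1
Stable set (-1.0000, 0).

(-1.0000,0); λ=-8 ⇒ h* = (1)/8 = 0.1250.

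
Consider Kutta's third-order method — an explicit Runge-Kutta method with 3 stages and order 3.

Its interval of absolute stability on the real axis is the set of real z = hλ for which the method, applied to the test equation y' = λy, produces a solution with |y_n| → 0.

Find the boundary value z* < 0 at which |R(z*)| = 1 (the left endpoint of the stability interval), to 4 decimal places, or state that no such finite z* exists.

With y'=λy (z=hλ):
  order 3, 3-stage ⇒ R(z)=1+z+z^2/2+z^3/6
  (e.g. R(-1.55)=0.03060, |R|=0.03060)

Boundary: |R(x)|=1, x<0.
x=-1.55: |R|=0.0306
|R(-2.73)|=1.3946 |R(-2.09)|=0.4275 |R(-1.02)|=0.3233
Bisect:
  x_lo=-3.1268 |R|=2.3334  x_hi=-0.3234 |R|=0.7232
  mid=-1.72512 |R|=0.09277 →hi
  mid=-2.42595 |R|=0.86289 →hi
  mid=-2.77637 |R|=1.48908 →lo
  mid=-2.60116 |R|=1.15141 →lo
  mid=-2.51356 |R|=1.00134 →lo
  mid=-2.46976 |R|=0.93070 →hi
  mid=-2.49166 |R|=0.96566 →hi
  mid=-2.50261 |R|=0.98341 →hi
  mid=-2.50808 |R|=0.99235 →hi
  ...
  [-2.51288,-2.51270] ⇒ x*=-2.5127
Stable set (-2.5127, 0).

z* = -2.5127.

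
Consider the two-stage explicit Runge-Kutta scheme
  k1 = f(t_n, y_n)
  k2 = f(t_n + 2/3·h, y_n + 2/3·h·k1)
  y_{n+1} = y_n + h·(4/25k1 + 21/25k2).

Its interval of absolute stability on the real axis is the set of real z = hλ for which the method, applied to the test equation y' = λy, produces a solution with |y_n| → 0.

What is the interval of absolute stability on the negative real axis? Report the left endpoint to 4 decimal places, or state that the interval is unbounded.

(-1.7857, 0).

Set f=λy, z=hλ:
  k1=λy_n ⇒ h·k1=z·y_n;  k2=λ(1+2/3z)y_n ⇒ h·k2=z(1+2/3z)y_n
  y_{n+1}/y_n = 1 + 4/25z + 21/25z(1+2/3z) = 1 + z + 14/25z²
  Hence R(z) = 1 + z + 14/25z².

Find x<0 with |R(x)|<1.
x=-1.04: |R|=0.5657
R=1: x+14/25x²=0 ⇒ x=−25/14=-1.7857; min R=1−1/(4·14/25)=0.5536>−1
Confirm numerically:
  x=-1.065: |R|=0.57017 <1
  x=-1.043: |R|=0.56620 <1
  x=-0.847: |R|=0.55475 <1
  x=-0.729: |R|=0.56861 <1
  x=-2.213: |R|=1.52953 >1
  x=-2.077: |R|=1.33880 >1
  x=-1.915: |R|=1.13865 >1
Stable set (-1.7857, 0).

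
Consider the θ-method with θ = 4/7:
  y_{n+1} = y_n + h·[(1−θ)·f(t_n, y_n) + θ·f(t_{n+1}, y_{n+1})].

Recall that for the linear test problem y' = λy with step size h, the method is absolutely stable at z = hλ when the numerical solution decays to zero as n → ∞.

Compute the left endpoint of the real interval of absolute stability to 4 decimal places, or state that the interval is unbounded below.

interval (−∞, 0).

With y'=λy (z=hλ):
  y_{n+1} = y_n + z·[3/7·y_n + 4/7·y_{n+1}] ⇒ (1 − 4/7z)y_{n+1} = (1 + 3/7z)y_n
  Hence R(z) = (1 + 3/7z)/(1 − 4/7z).

Boundary: |R(x)|=1, x<0.
x=-1.38: |R|=0.2284
x=-2: |R|=0.0667
x=-10: |R|=0.4894
x=-100: |R|=0.7199
θ=4/7≥1/2 ⇒ |1+3/7x|<|1−4/7x| ∀x<0 ⇒ interval (−∞,0).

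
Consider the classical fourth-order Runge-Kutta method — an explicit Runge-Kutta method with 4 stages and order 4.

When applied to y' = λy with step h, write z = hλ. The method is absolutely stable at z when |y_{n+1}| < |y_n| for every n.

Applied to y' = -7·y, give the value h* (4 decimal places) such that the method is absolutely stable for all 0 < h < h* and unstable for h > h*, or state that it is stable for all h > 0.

(-2.7853,0); λ=-7 ⇒ h* = 0.3979.

Test eqn y'=λy, z=hλ:
  order 4, 4-stage ⇒ R(z)=1+z+z^2/2+z^3/6+z^4/24
  (e.g. R(-1.04)=0.36207, |R|=0.36207)

Solve |R(x)|<1 on ℝ⁻.
x=-1.04: |R|=0.3621
|R(-2.87)|=1.1354 |R(-1.98)|=0.3269 |R(-1.92)|=0.3098
Bisect:
  x_lo=-3.4957 |R|=2.7168  x_hi=-0.2394 |R|=0.7871
  mid=-1.86758 |R|=0.29759 →hi
  mid=-2.68166 |R|=0.85468 →hi
  mid=-3.08871 |R|=1.56248 →lo
  mid=-2.88518 |R|=1.16135 →lo
  mid=-2.78342 |R|=0.99719 →hi
  mid=-2.83430 |R|=1.07644 →lo
  mid=-2.80886 |R|=1.03612 →lo
  mid=-2.79614 |R|=1.01648 →lo
  mid=-2.78978 |R|=1.00679 →lo
  ...
  [-2.78541,-2.78521] ⇒ x*=-2.7853
So |R|<1 on (-2.7853, 0).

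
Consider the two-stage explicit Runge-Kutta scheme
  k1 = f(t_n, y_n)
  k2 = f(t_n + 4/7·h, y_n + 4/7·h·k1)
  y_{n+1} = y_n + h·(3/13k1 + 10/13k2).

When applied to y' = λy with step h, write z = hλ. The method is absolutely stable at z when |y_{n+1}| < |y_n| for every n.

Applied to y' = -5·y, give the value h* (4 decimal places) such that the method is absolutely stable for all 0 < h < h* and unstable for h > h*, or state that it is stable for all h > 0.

(-2.2750,0); λ=-5 ⇒ h* = (91/40)/5 = 0.4550.

Test eqn y'=λy, z=hλ:
  k1=λy_n ⇒ h·k1=z·y_n;  k2=λ(1+4/7z)y_n ⇒ h·k2=z(1+4/7z)y_n
  y_{n+1}/y_n = 1 + 3/13z + 10/13z(1+4/7z) = 1 + z + 40/91z²
  ⇒ R(z) = 1 + z + 40/91z².

Boundary: |R(x)|=1, x<0.
x=-1.66: |R|=0.5513
R=1: x+40/91x²=0 ⇒ x=−91/40=-2.2750; min R=1−1/(4·40/91)=0.4313>−1
Confirm numerically:
  x=-1.959: |R|=0.72789 <1
  x=-1.915: |R|=0.69697 <1
  x=-1.545: |R|=0.50424 <1
  x=-1.436: |R|=0.47042 <1
  x=-2.844: |R|=1.71131 >1
  x=-2.842: |R|=1.70831 >1
  x=-2.765: |R|=1.59554 >1
Interval (-2.2750, 0).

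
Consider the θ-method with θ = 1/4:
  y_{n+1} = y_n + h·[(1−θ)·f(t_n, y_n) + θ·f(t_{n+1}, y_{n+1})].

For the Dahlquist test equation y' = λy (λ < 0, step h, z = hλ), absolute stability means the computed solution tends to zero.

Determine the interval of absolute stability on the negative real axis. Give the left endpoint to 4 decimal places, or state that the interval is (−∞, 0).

(-4.0000, 0).

Set f=λy, z=hλ:
  y_{n+1} = y_n + z·[3/4·y_n + 1/4·y_{n+1}] ⇒ (1 − 1/4z)y_{n+1} = (1 + 3/4z)y_n
  Hence R(z) = (1 + 3/4z)/(1 − 1/4z).

Need |R(x)|<1, x<0.
x=-1.23: |R|=0.0593
R=−1: 1+3/4x = −1+1/4x ⇒ -1/2x=2 ⇒ x=2/(-1/2)=-4.0000
Confirm numerically:
  x=-3.842: |R|=0.95970 <1
  x=-2.849: |R|=0.66389 <1
  x=-2.474: |R|=0.52858 <1
  x=-4.587: |R|=1.13672 >1
  x=-4.298: |R|=1.07182 >1
  x=-4.063: |R|=1.01563 >1
So |R|<1 on (-4.0000, 0).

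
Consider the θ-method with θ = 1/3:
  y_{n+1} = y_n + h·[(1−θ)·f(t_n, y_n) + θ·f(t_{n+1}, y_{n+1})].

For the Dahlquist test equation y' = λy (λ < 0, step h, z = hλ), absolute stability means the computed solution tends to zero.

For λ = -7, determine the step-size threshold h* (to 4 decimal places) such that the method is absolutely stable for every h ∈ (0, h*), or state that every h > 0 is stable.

On y'=λy, z=hλ:
  y_{n+1} = y_n + z·[2/3·y_n + 1/3·y_{n+1}] ⇒ (1 − 1/3z)y_{n+1} = (1 + 2/3z)y_n
  so R(z) = (1 + 2/3z)/(1 − 1/3z).

Solve |R(x)|<1 on ℝ⁻.
x=-0.5: |R|=0.5714
R=−1: 1+2/3x = −1+1/3x ⇒ -1/3x=2 ⇒ x=2/(-1/3)=-6.0000
Confirm numerically:
  x=-4.918: |R|=0.86335 <1
  x=-4.296: |R|=0.76645 <1
  x=-3.573: |R|=0.63076 <1
  x=-6.150: |R|=1.01639 >1
  x=-6.096: |R|=1.01055 >1
Interval (-6.0000, 0).

(-6.0000,0); λ=-7 ⇒ h* = (6)/7 = 0.8571.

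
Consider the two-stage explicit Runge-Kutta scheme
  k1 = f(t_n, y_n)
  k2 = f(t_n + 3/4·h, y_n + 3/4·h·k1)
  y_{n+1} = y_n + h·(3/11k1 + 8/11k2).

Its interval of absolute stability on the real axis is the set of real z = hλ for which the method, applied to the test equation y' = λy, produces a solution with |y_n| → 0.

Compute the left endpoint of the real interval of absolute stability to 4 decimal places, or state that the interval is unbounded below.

On y'=λy, z=hλ:
  k1=λy_n ⇒ h·k1=z·y_n;  k2=λ(1+3/4z)y_n ⇒ h·k2=z(1+3/4z)y_n
  y_{n+1}/y_n = 1 + 3/11z + 8/11z(1+3/4z) = 1 + z + 6/11z²
  ⇒ R(z) = 1 + z + 6/11z².

Boundary: |R(x)|=1, x<0.
x=-0.54: |R|=0.6191
R=1: x+6/11x²=0 ⇒ x=−11/6=-1.8333; min R=1−1/(4·6/11)=0.5417>−1
Confirm numerically:
  x=-1.499: |R|=0.72664 <1
  x=-1.454: |R|=0.69915 <1
  x=-1.419: |R|=0.67931 <1
  x=-1.298: |R|=0.62098 <1
  x=-2.254: |R|=1.51719 >1
  x=-2.237: |R|=1.49255 >1
  x=-2.109: |R|=1.31712 >1
So |R|<1 on (-1.8333, 0).

left endpoint -1.8333.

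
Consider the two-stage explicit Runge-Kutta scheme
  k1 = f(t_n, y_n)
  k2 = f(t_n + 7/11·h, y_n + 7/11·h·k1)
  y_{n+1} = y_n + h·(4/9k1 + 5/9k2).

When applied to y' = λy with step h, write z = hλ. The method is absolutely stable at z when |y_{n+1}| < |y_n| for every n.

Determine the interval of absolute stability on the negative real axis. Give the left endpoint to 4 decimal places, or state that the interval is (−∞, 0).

z∈(-2.8286,0).

On y'=λy, z=hλ:
  k1=λy_n ⇒ h·k1=z·y_n;  k2=λ(1+7/11z)y_n ⇒ h·k2=z(1+7/11z)y_n
  y_{n+1}/y_n = 1 + 4/9z + 5/9z(1+7/11z) = 1 + z + 35/99z²
  R(z) = 1 + z + 35/99z².

Find x<0 with |R(x)|<1.
x=-0.34: |R|=0.7009
R=1: x+35/99x²=0 ⇒ x=−99/35=-2.8286; min R=1−1/(4·35/99)=0.2929>−1
Confirm numerically:
  x=-2.374: |R|=0.61848 <1
  x=-1.663: |R|=0.31473 <1
  x=-1.171: |R|=0.31378 <1
  x=-3.305: |R|=1.55668 >1
  x=-3.195: |R|=1.41390 >1
  x=-2.853: |R|=1.02464 >1
Interval (-2.8286, 0).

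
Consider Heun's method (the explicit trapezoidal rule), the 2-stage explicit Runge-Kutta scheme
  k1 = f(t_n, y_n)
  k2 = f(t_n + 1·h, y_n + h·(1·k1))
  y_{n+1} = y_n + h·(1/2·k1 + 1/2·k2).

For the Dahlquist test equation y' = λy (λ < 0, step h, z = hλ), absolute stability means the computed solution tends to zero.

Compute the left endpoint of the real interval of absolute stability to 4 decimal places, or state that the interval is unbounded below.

left endpoint -2.0000.

With y'=λy (z=hλ):
  order 2, 2-stage ⇒ R(z)=1+z+z^2/2
  (e.g. R(-1.05)=0.50125, |R|=0.50125)

Need |R(x)|<1, x<0.
x=-1.05: |R|=0.5012
|R(-1.42)|=0.5882 |R(-1.11)|=0.5060 |R(-0.68)|=0.5512
Bisect:
  x_lo=-2.3006 |R|=1.3458  x_hi=-0.1251 |R|=0.8828
  mid=-1.21284 |R|=0.52265 →hi
  mid=-1.75673 |R|=0.78632 →hi
  mid=-2.02867 |R|=1.02908 →lo
  mid=-1.89270 |R|=0.89846 →hi
  mid=-1.96069 |R|=0.96146 →hi
  mid=-1.99468 |R|=0.99469 →hi
  mid=-2.01168 |R|=1.01174 →lo
  ...
  [-2.00012,-1.99999] ⇒ x*=-2.0000
So |R|<1 on (-2.0000, 0).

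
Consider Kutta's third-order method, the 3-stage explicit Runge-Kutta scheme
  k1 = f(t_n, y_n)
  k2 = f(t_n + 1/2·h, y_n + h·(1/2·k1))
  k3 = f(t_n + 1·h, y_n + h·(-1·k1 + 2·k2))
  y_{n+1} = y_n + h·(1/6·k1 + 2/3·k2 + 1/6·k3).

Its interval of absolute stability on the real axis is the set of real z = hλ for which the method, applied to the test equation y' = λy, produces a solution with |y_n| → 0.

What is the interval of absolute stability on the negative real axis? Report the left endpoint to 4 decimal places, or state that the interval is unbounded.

Set f=λy, z=hλ:
  order 3, 3-stage ⇒ R(z)=1+z+z^2/2+z^3/6
  (e.g. R(-0.85)=0.40890, |R|=0.40890)

Boundary: |R(x)|=1, x<0.
x=-0.85: |R|=0.4089
|R(-2.3)|=0.6828 |R(-1.75)|=0.1120 |R(-0.96)|=0.3533
Bisect:
  x_lo=-2.8201 |R|=1.5816  x_hi=-0.0929 |R|=0.9113
  mid=-1.45650 |R|=0.08923 →hi
  mid=-2.13829 |R|=0.48163 →hi
  mid=-2.47919 |R|=0.94567 →hi
  mid=-2.64963 |R|=1.23967 →lo
  mid=-2.56441 |R|=1.08699 →lo
  mid=-2.52180 |R|=1.01495 →lo
  mid=-2.50049 |R|=0.97997 →hi
  mid=-2.51114 |R|=0.99737 →hi
  ...
  [-2.51281,-2.51264] ⇒ x*=-2.5127
Interval (-2.5127, 0).

z∈(-2.5127,0).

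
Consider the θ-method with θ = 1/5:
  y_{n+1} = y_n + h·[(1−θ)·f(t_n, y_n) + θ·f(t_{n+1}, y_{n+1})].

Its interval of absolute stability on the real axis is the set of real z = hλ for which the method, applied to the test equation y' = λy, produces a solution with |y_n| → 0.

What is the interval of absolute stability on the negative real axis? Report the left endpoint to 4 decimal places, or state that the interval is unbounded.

z∈(-3.3333,0).

Set f=λy, z=hλ:
  y_{n+1} = y_n + z·[4/5·y_n + 1/5·y_{n+1}] ⇒ (1 − 1/5z)y_{n+1} = (1 + 4/5z)y_n
  so R(z) = (1 + 4/5z)/(1 − 1/5z).

Find x<0 with |R(x)|<1.
x=-1.75: |R|=0.2963
R=−1: 1+4/5x = −1+1/5x ⇒ -3/5x=2 ⇒ x=2/(-3/5)=-3.3333
Confirm numerically:
  x=-3.086: |R|=0.90824 <1
  x=-2.577: |R|=0.70054 <1
  x=-2.331: |R|=0.58982 <1
  x=-1.816: |R|=0.33216 <1
  x=-3.868: |R|=1.18088 >1
  x=-3.598: |R|=1.09235 >1
  x=-3.414: |R|=1.02876 >1
Interval (-3.3333, 0).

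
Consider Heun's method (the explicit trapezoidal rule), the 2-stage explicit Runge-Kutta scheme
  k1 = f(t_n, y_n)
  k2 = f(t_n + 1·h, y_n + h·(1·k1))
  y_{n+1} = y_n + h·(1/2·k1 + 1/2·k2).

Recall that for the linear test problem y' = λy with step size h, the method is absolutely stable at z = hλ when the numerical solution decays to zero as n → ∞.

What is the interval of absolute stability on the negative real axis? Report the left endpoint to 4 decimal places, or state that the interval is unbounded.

(-2.0000, 0).

Set f=λy, z=hλ:
  order 2, 2-stage ⇒ R(z)=1+z+z^2/2
  (e.g. R(-0.94)=0.50180, |R|=0.50180)

Boundary: |R(x)|=1, x<0.
x=-0.94: |R|=0.5018
|R(-2.23)|=1.2565 |R(-1.09)|=0.5040 |R(-0.84)|=0.5128
Bisect:
  x_lo=-2.7150 |R|=1.9706  x_hi=-0.3684 |R|=0.6994
  mid=-1.54171 |R|=0.64673 →hi
  mid=-2.12836 |R|=1.13660 →lo
  mid=-1.83504 |R|=0.84864 →hi
  mid=-1.98170 |R|=0.98187 →hi
  mid=-2.05503 |R|=1.05654 →lo
  mid=-2.01836 |R|=1.01853 →lo
  mid=-2.00003 |R|=1.00003 →lo
  mid=-1.99086 |R|=0.99091 →hi
  mid=-1.99545 |R|=0.99546 →hi
  mid=-1.99774 |R|=0.99774 →hi
  ...
  [-2.00003,-1.99989] ⇒ x*=-2.0000
So |R|<1 on (-2.0000, 0).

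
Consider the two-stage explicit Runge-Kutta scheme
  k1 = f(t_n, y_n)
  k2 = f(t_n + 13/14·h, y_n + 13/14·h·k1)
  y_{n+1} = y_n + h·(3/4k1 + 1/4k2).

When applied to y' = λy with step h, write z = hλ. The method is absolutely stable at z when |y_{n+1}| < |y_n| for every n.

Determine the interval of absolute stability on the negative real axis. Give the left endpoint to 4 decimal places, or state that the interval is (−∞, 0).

Set f=λy, z=hλ:
  k1=λy_n ⇒ h·k1=z·y_n;  k2=λ(1+13/14z)y_n ⇒ h·k2=z(1+13/14z)y_n
  y_{n+1}/y_n = 1 + 3/4z + 1/4z(1+13/14z) = 1 + z + 13/56z²
  ⇒ R(z) = 1 + z + 13/56z².

Find x<0 with |R(x)|<1.
x=-0.82: |R|=0.3361
R=1: x+13/56x²=0 ⇒ x=−56/13=-4.3077; min R=1−1/(4·13/56)=-0.0769>−1
Confirm numerically:
  x=-4.217: |R|=0.91122 <1
  x=-3.789: |R|=0.54376 <1
  x=-3.741: |R|=0.50786 <1
  x=-3.339: |R|=0.24914 <1
  x=-4.806: |R|=1.55595 >1
  x=-4.468: |R|=1.16627 >1
  x=-4.420: |R|=1.11524 >1
So |R|<1 on (-4.3077, 0).

(-4.3077, 0).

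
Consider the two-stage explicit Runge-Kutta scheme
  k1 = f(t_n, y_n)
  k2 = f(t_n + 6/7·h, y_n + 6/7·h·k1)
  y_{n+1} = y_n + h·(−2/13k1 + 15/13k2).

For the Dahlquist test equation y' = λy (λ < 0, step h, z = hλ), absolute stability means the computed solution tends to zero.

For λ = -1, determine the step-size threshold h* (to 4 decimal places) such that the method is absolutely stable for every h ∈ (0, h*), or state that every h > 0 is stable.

(-1.0111,0); λ=-1 ⇒ h* = (91/90)/1 = 1.0111.

On y'=λy, z=hλ:
  k1=λy_n ⇒ h·k1=z·y_n;  k2=λ(1+6/7z)y_n ⇒ h·k2=z(1+6/7z)y_n
  y_{n+1}/y_n = 1 − 2/13z + 15/13z(1+6/7z) = 1 + z + 90/91z²
  so R(z) = 1 + z + 90/91z².

Boundary: |R(x)|=1, x<0.
x=-1.57: |R|=1.8678
R=1: x+90/91x²=0 ⇒ x=−91/90=-1.0111; min R=1−1/(4·90/91)=0.7472>−1
Confirm numerically:
  x=-0.760: |R|=0.81125 <1
  x=-0.582: |R|=0.75300 <1
  x=-0.457: |R|=0.74955 <1
  x=-1.560: |R|=1.84686 >1
  x=-1.497: |R|=1.71938 >1
  x=-1.181: |R|=1.19843 >1
Stable set (-1.0111, 0).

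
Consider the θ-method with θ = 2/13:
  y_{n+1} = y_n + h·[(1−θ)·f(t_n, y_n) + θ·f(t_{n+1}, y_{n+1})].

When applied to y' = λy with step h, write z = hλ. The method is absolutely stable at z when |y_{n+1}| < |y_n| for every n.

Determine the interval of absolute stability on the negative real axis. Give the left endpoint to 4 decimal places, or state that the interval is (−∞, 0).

Test eqn y'=λy, z=hλ:
  y_{n+1} = y_n + z·[11/13·y_n + 2/13·y_{n+1}] ⇒ (1 − 2/13z)y_{n+1} = (1 + 11/13z)y_n
  R(z) = (1 + 11/13z)/(1 − 2/13z).

Solve |R(x)|<1 on ℝ⁻.
x=-0.84: |R|=0.2561
R=−1: 1+11/13x = −1+2/13x ⇒ -9/13x=2 ⇒ x=2/(-9/13)=-2.8889
Confirm numerically:
  x=-2.739: |R|=0.92699 <1
  x=-2.456: |R|=0.78249 <1
  x=-2.418: |R|=0.76239 <1
  x=-1.987: |R|=0.52180 <1
  x=-3.404: |R|=1.23405 >1
  x=-2.975: |R|=1.04090 >1
Stable set (-2.8889, 0).

(-2.8889, 0).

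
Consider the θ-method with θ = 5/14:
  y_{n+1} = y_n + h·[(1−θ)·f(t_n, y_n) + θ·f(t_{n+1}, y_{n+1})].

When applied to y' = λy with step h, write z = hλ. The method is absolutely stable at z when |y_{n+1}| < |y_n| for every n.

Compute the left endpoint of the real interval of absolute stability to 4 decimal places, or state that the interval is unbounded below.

left endpoint -7.0000.

Test eqn y'=λy, z=hλ:
  y_{n+1} = y_n + z·[9/14·y_n + 5/14·y_{n+1}] ⇒ (1 − 5/14z)y_{n+1} = (1 + 9/14z)y_n
  so R(z) = (1 + 9/14z)/(1 − 5/14z).

Boundary: |R(x)|=1, x<0.
x=-0.31: |R|=0.7209
R=−1: 1+9/14x = −1+5/14x ⇒ -2/7x=2 ⇒ x=2/(-2/7)=-7.0000
Confirm numerically:
  x=-5.973: |R|=0.90635 <1
  x=-4.617: |R|=0.74297 <1
  x=-4.565: |R|=0.73551 <1
  x=-3.507: |R|=0.55694 <1
  x=-7.304: |R|=1.02407 >1
  x=-7.173: |R|=1.01388 >1
So |R|<1 on (-7.0000, 0).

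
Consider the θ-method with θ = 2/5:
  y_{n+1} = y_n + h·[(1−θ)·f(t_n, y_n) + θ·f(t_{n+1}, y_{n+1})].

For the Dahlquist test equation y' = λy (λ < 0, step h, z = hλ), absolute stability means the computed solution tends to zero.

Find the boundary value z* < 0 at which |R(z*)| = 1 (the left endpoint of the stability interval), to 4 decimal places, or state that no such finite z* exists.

Test eqn y'=λy, z=hλ:
  y_{n+1} = y_n + z·[3/5·y_n + 2/5·y_{n+1}] ⇒ (1 − 2/5z)y_{n+1} = (1 + 3/5z)y_n
  so R(z) = (1 + 3/5z)/(1 − 2/5z).

Find x<0 with |R(x)|<1.
x=-1.24: |R|=0.1711
R=−1: 1+3/5x = −1+2/5x ⇒ -1/5x=2 ⇒ x=2/(-1/5)=-10.0000
Confirm numerically:
  x=-6.370: |R|=0.79538 <1
  x=-6.324: |R|=0.79170 <1
  x=-4.138: |R|=0.55845 <1
  x=-10.516: |R|=1.01982 >1
  x=-10.232: |R|=1.00911 >1
  x=-10.136: |R|=1.00538 >1
Stable set (-10.0000, 0).

left endpoint -10.0000.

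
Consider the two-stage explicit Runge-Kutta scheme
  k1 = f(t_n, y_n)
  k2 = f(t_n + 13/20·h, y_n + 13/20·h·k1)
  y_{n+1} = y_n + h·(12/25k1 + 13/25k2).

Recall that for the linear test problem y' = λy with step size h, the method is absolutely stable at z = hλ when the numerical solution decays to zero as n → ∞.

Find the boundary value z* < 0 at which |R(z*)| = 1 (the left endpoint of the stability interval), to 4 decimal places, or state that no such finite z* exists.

left endpoint -2.9586.

On y'=λy, z=hλ:
  k1=λy_n ⇒ h·k1=z·y_n;  k2=λ(1+13/20z)y_n ⇒ h·k2=z(1+13/20z)y_n
  y_{n+1}/y_n = 1 + 12/25z + 13/25z(1+13/20z) = 1 + z + 169/500z²
  R(z) = 1 + z + 169/500z².

Need |R(x)|<1, x<0.
x=-1.05: |R|=0.3226
R=1: x+169/500x²=0 ⇒ x=−500/169=-2.9586; min R=1−1/(4·169/500)=0.2604>−1
Confirm numerically:
  x=-2.133: |R|=0.40479 <1
  x=-1.374: |R|=0.26410 <1
  x=-1.253: |R|=0.27766 <1
  x=-1.218: |R|=0.28343 <1
  x=-3.417: |R|=1.52945 >1
  x=-3.261: |R|=1.33333 >1
  x=-3.256: |R|=1.32732 >1
So |R|<1 on (-2.9586, 0).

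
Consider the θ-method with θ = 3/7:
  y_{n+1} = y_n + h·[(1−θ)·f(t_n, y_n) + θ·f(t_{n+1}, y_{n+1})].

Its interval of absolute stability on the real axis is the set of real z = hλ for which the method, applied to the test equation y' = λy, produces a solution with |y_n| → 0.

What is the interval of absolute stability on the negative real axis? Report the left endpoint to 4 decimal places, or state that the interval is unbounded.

z∈(-14.0000,0).

Test eqn y'=λy, z=hλ:
  y_{n+1} = y_n + z·[4/7·y_n + 3/7·y_{n+1}] ⇒ (1 − 3/7z)y_{n+1} = (1 + 4/7z)y_n
  so R(z) = (1 + 4/7z)/(1 − 3/7z).

Need |R(x)|<1, x<0.
x=-1.16: |R|=0.2252
R=−1: 1+4/7x = −1+3/7x ⇒ -1/7x=2 ⇒ x=2/(-1/7)=-14.0000
Confirm numerically:
  x=-13.651: |R|=0.99272 <1
  x=-8.028: |R|=0.80788 <1
  x=-7.067: |R|=0.75416 <1
  x=-6.308: |R|=0.70329 <1
  x=-14.473: |R|=1.00938 >1
  x=-14.172: |R|=1.00347 >1
  x=-14.054: |R|=1.00110 >1
Stable set (-14.0000, 0).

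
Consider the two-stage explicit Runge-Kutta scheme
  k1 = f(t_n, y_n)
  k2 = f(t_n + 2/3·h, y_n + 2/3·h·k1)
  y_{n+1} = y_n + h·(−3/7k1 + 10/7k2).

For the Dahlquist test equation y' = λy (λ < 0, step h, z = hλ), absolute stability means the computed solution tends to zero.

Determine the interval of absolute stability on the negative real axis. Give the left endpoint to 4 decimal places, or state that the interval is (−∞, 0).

z∈(-1.0500,0).

Set f=λy, z=hλ:
  k1=λy_n ⇒ h·k1=z·y_n;  k2=λ(1+2/3z)y_n ⇒ h·k2=z(1+2/3z)y_n
  y_{n+1}/y_n = 1 − 3/7z + 10/7z(1+2/3z) = 1 + z + 20/21z²
  R(z) = 1 + z + 20/21z².

Find x<0 with |R(x)|<1.
x=-1.5: |R|=1.6429
R=1: x+20/21x²=0 ⇒ x=−21/20=-1.0500; min R=1−1/(4·20/21)=0.7375>−1
Confirm numerically:
  x=-0.981: |R|=0.93553 <1
  x=-0.572: |R|=0.73960 <1
  x=-0.569: |R|=0.73934 <1
  x=-1.441: |R|=1.53660 >1
  x=-1.411: |R|=1.48512 >1
Interval (-1.0500, 0).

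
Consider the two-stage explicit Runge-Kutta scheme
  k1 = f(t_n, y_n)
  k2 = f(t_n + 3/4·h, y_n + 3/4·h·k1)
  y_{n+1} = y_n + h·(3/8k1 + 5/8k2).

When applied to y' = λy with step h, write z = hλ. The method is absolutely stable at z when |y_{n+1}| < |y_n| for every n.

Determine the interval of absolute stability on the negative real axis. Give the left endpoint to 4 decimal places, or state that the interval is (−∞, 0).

Test eqn y'=λy, z=hλ:
  k1=λy_n ⇒ h·k1=z·y_n;  k2=λ(1+3/4z)y_n ⇒ h·k2=z(1+3/4z)y_n
  y_{n+1}/y_n = 1 + 3/8z + 5/8z(1+3/4z) = 1 + z + 15/32z²
  ⇒ R(z) = 1 + z + 15/32z².

Solve |R(x)|<1 on ℝ⁻.
x=-1.78: |R|=0.7052
R=1: x+15/32x²=0 ⇒ x=−32/15=-2.1333; min R=1−1/(4·15/32)=0.4667>−1
Confirm numerically:
  x=-2.042: |R|=0.91258 <1
  x=-1.851: |R|=0.75503 <1
  x=-0.930: |R|=0.47542 <1
  x=-2.500: |R|=1.42969 >1
  x=-2.470: |R|=1.38980 >1
  x=-2.216: |R|=1.08587 >1
Stable set (-2.1333, 0).

z∈(-2.1333,0).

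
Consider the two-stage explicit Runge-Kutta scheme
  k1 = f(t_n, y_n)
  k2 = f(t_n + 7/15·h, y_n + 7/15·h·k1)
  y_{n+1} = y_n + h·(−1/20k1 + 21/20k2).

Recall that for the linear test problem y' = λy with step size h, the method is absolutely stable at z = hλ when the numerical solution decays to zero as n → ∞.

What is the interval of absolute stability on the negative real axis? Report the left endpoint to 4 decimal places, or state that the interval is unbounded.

(-2.0408, 0).

With y'=λy (z=hλ):
  k1=λy_n ⇒ h·k1=z·y_n;  k2=λ(1+7/15z)y_n ⇒ h·k2=z(1+7/15z)y_n
  y_{n+1}/y_n = 1 − 1/20z + 21/20z(1+7/15z) = 1 + z + 49/100z²
  ⇒ R(z) = 1 + z + 49/100z².

Find x<0 with |R(x)|<1.
x=-1.47: |R|=0.5888
R=1: x+49/100x²=0 ⇒ x=−100/49=-2.0408; min R=1−1/(4·49/100)=0.4898>−1
Confirm numerically:
  x=-2.005: |R|=0.96481 <1
  x=-1.211: |R|=0.50760 <1
  x=-0.925: |R|=0.49426 <1
  x=-0.830: |R|=0.50756 <1
  x=-2.553: |R|=1.64073 >1
  x=-2.284: |R|=1.27216 >1
  x=-2.195: |R|=1.16583 >1
Interval (-2.0408, 0).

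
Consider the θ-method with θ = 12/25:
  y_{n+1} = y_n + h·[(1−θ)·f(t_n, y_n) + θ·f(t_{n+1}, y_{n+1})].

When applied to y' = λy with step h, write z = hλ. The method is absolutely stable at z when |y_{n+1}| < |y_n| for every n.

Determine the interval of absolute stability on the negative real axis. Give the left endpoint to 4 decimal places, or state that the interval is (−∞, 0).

With y'=λy (z=hλ):
  y_{n+1} = y_n + z·[13/25·y_n + 12/25·y_{n+1}] ⇒ (1 − 12/25z)y_{n+1} = (1 + 13/25z)y_n
  Hence R(z) = (1 + 13/25z)/(1 − 12/25z).

Boundary: |R(x)|=1, x<0.
x=-1.21: |R|=0.2346
R=−1: 1+13/25x = −1+12/25x ⇒ -1/25x=2 ⇒ x=2/(-1/25)=-50.0000
Confirm numerically:
  x=-48.999: |R|=0.99837 <1
  x=-43.374: |R|=0.98785 <1
  x=-30.773: |R|=0.95123 <1
  x=-26.719: |R|=0.93264 <1
  x=-50.360: |R|=1.00057 >1
  x=-50.172: |R|=1.00027 >1
So |R|<1 on (-50.0000, 0).

z∈(-50.0000,0).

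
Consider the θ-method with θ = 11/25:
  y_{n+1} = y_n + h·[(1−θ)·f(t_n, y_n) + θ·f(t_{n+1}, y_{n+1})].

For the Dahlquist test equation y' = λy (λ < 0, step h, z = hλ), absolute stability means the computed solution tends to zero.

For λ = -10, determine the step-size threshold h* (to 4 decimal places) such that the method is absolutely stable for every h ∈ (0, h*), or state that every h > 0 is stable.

(-16.6667,0); λ=-10 ⇒ h* = (50/3)/10 = 1.6667.

On y'=λy, z=hλ:
  y_{n+1} = y_n + z·[14/25·y_n + 11/25·y_{n+1}] ⇒ (1 − 11/25z)y_{n+1} = (1 + 14/25z)y_n
  Hence R(z) = (1 + 14/25z)/(1 − 11/25z).

Boundary: |R(x)|=1, x<0.
x=-1.74: |R|=0.0145
R=−1: 1+14/25x = −1+11/25x ⇒ -3/25x=2 ⇒ x=2/(-3/25)=-16.6667
Confirm numerically:
  x=-16.395: |R|=0.99603 <1
  x=-15.810: |R|=0.98708 <1
  x=-14.996: |R|=0.97361 <1
  x=-6.820: |R|=0.70466 <1
  x=-17.025: |R|=1.00506 >1
  x=-16.996: |R|=1.00466 >1
So |R|<1 on (-16.6667, 0).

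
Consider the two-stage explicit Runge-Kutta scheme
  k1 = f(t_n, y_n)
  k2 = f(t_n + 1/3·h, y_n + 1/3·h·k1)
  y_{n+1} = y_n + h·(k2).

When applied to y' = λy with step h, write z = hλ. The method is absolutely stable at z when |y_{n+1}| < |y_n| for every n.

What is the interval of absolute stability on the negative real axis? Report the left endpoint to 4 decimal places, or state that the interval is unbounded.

With y'=λy (z=hλ):
  k1=λy_n ⇒ h·k1=z·y_n;  k2=λ(1+1/3z)y_n ⇒ h·k2=z(1+1/3z)y_n
  y_{n+1}/y_n = 1 + z(1+1/3z) = 1 + z + 1/3z²
  so R(z) = 1 + z + 1/3z².

Boundary: |R(x)|=1, x<0.
x=-0.63: |R|=0.5023
R=1: x+1/3x²=0 ⇒ x=−3=-3.0000; min R=1−1/(4·1/3)=0.2500>−1
Confirm numerically:
  x=-2.308: |R|=0.46762 <1
  x=-2.216: |R|=0.42089 <1
  x=-2.171: |R|=0.40008 <1
  x=-3.375: |R|=1.42188 >1
  x=-3.147: |R|=1.15420 >1
  x=-3.033: |R|=1.03336 >1
Stable set (-3.0000, 0).

(-3.0000, 0).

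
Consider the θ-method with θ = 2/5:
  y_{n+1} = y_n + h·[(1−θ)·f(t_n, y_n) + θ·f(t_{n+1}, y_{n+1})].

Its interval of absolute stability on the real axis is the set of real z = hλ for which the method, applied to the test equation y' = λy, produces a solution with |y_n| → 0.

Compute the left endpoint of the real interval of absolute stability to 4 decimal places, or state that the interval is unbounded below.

left endpoint -10.0000.

On y'=λy, z=hλ:
  y_{n+1} = y_n + z·[3/5·y_n + 2/5·y_{n+1}] ⇒ (1 − 2/5z)y_{n+1} = (1 + 3/5z)y_n
  R(z) = (1 + 3/5z)/(1 − 2/5z).

Need |R(x)|<1, x<0.
x=-0.67: |R|=0.4716
R=−1: 1+3/5x = −1+2/5x ⇒ -1/5x=2 ⇒ x=2/(-1/5)=-10.0000
Confirm numerically:
  x=-9.348: |R|=0.97248 <1
  x=-9.334: |R|=0.97186 <1
  x=-8.561: |R|=0.93495 <1
  x=-7.831: |R|=0.89502 <1
  x=-10.579: |R|=1.02213 >1
  x=-10.240: |R|=1.00942 >1
Stable set (-10.0000, 0).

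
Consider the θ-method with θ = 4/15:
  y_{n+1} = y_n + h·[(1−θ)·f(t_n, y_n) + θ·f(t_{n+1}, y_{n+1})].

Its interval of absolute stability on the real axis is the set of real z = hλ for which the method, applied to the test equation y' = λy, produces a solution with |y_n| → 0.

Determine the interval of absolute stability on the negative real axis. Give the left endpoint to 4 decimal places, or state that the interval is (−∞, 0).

z∈(-4.2857,0).

Set f=λy, z=hλ:
  y_{n+1} = y_n + z·[11/15·y_n + 4/15·y_{n+1}] ⇒ (1 − 4/15z)y_{n+1} = (1 + 11/15z)y_n
  R(z) = (1 + 11/15z)/(1 − 4/15z).

Solve |R(x)|<1 on ℝ⁻.
x=-1.06: |R|=0.1736
R=−1: 1+11/15x = −1+4/15x ⇒ -7/15x=2 ⇒ x=2/(-7/15)=-4.2857
Confirm numerically:
  x=-4.108: |R|=0.96042 <1
  x=-3.277: |R|=0.74879 <1
  x=-1.799: |R|=0.21576 <1
  x=-4.784: |R|=1.10218 >1
  x=-4.501: |R|=1.04566 >1
  x=-4.450: |R|=1.03506 >1
Interval (-4.2857, 0).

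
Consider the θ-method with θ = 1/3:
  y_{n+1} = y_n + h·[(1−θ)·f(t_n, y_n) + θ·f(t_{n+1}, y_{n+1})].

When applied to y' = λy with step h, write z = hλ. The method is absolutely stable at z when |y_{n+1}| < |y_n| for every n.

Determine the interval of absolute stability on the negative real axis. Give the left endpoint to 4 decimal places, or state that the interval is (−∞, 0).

Test eqn y'=λy, z=hλ:
  y_{n+1} = y_n + z·[2/3·y_n + 1/3·y_{n+1}] ⇒ (1 − 1/3z)y_{n+1} = (1 + 2/3z)y_n
  Hence R(z) = (1 + 2/3z)/(1 − 1/3z).

Find x<0 with |R(x)|<1.
x=-0.88: |R|=0.3196
R=−1: 1+2/3x = −1+1/3x ⇒ -1/3x=2 ⇒ x=2/(-1/3)=-6.0000
Confirm numerically:
  x=-5.821: |R|=0.97971 <1
  x=-5.042: |R|=0.88088 <1
  x=-3.189: |R|=0.54581 <1
  x=-2.769: |R|=0.43994 <1
  x=-6.433: |R|=1.04590 >1
  x=-6.355: |R|=1.03795 >1
  x=-6.050: |R|=1.00552 >1
So |R|<1 on (-6.0000, 0).

(-6.0000, 0).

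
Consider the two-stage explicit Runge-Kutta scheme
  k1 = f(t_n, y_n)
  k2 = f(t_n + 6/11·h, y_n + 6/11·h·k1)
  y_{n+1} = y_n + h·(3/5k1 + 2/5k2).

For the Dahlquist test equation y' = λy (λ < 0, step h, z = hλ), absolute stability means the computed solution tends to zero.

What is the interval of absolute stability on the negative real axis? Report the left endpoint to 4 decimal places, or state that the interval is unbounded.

Test eqn y'=λy, z=hλ:
  k1=λy_n ⇒ h·k1=z·y_n;  k2=λ(1+6/11z)y_n ⇒ h·k2=z(1+6/11z)y_n
  y_{n+1}/y_n = 1 + 3/5z + 2/5z(1+6/11z) = 1 + z + 12/55z²
  ⇒ R(z) = 1 + z + 12/55z².

Solve |R(x)|<1 on ℝ⁻.
x=-1.44: |R|=0.0124
R=1: x+12/55x²=0 ⇒ x=−55/12=-4.5833; min R=1−1/(4·12/55)=-0.1458>−1
Confirm numerically:
  x=-4.031: |R|=0.51423 <1
  x=-1.990: |R|=0.12598 <1
  x=-1.928: |R|=0.11698 <1
  x=-5.165: |R|=1.65549 >1
  x=-4.727: |R|=1.14817 >1
  x=-4.655: |R|=1.07279 >1
Interval (-4.5833, 0).

(-4.5833, 0).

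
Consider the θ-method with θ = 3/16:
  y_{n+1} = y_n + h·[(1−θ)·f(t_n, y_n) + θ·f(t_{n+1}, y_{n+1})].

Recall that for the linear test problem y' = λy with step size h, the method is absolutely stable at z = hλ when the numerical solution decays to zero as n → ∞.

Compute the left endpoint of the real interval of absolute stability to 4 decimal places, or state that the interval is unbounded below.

left endpoint -3.2000.

Set f=λy, z=hλ:
  y_{n+1} = y_n + z·[13/16·y_n + 3/16·y_{n+1}] ⇒ (1 − 3/16z)y_{n+1} = (1 + 13/16z)y_n
  Hence R(z) = (1 + 13/16z)/(1 − 3/16z).

Need |R(x)|<1, x<0.
x=-1.78: |R|=0.3346
R=−1: 1+13/16x = −1+3/16x ⇒ -5/8x=2 ⇒ x=2/(-5/8)=-3.2000
Confirm numerically:
  x=-2.556: |R|=0.72790 <1
  x=-1.914: |R|=0.40852 <1
  x=-1.899: |R|=0.40038 <1
  x=-3.484: |R|=1.10736 >1
  x=-3.432: |R|=1.08823 >1
Stable set (-3.2000, 0).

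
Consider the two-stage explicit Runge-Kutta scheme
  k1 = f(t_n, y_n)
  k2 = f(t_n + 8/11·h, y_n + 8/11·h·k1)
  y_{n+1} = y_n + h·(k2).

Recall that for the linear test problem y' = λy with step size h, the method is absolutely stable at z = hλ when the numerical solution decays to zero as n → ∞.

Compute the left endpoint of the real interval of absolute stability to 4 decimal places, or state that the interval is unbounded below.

Test eqn y'=λy, z=hλ:
  k1=λy_n ⇒ h·k1=z·y_n;  k2=λ(1+8/11z)y_n ⇒ h·k2=z(1+8/11z)y_n
  y_{n+1}/y_n = 1 + z(1+8/11z) = 1 + z + 8/11z²
  so R(z) = 1 + z + 8/11z².

Boundary: |R(x)|=1, x<0.
x=-0.97: |R|=0.7143
R=1: x+8/11x²=0 ⇒ x=−11/8=-1.3750; min R=1−1/(4·8/11)=0.6562>−1
Confirm numerically:
  x=-1.003: |R|=0.72864 <1
  x=-0.876: |R|=0.68209 <1
  x=-0.819: |R|=0.66883 <1
  x=-1.653: |R|=1.33421 >1
  x=-1.574: |R|=1.22780 >1
  x=-1.534: |R|=1.17739 >1
Stable set (-1.3750, 0).

z* = -1.3750.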